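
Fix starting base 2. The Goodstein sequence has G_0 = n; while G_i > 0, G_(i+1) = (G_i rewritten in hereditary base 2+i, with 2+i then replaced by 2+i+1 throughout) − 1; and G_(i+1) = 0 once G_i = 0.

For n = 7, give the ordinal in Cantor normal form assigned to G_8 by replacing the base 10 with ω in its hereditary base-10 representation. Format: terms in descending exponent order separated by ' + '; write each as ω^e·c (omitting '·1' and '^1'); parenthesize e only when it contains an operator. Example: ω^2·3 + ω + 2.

ω^7·7 + ω^6·7 + ω^5·7 + ω^4·7 + ω^3·7 + ω^2·7 + ω·7 + 5

G_0=7  [base 2] 2^2 + 2 + 1  →[2↦3]→  3^3 + 3 + 1 = 31  −1 ⇒ G_1=30
G_1=30  [base 3] 3^3 + 3  →[3↦4]→  4^4 + 4 = 260  −1 ⇒ G_2=259
G_2=259  [base 4] 4^4 + 3  →[4↦5]→  5^5 + 3 = 3128  −1 ⇒ G_3=3127
G_3=3127  [base 5] 5^5 + 2  →[5↦6]→  6^6 + 2 = 46658  −1 ⇒ G_4=46657
G_4=46657  [base 6] 6^6 + 1  →[6↦7]→  7^7 + 1 = 823544  −1 ⇒ G_5=823543
G_5=823543  [base 7] 7^7  →[7↦8]→  8^8 = 16777216  −1 ⇒ G_6=16777215
G_6=16777215  [base 8] 7·8^7 + 7·8^6 + 7·8^5 + 7·8^4 + 7·8^3 + 7·8^2 + 7·8 + 7  →[8↦9]→  7·9^7 + 7·9^6 + 7·9^5 + 7·9^4 + 7·9^3 + 7·9^2 + 7·9 + 7 = 37665880  −1 ⇒ G_7=37665879
G_7=37665879  [base 9] 7·9^7 + 7·9^6 + 7·9^5 + 7·9^4 + 7·9^3 + 7·9^2 + 7·9 + 6  →[9↦10]→  7·10^7 + 7·10^6 + 7·10^5 + 7·10^4 + 7·10^3 + 7·10^2 + 7·10 + 6 = 77777776  −1 ⇒ G_8=77777775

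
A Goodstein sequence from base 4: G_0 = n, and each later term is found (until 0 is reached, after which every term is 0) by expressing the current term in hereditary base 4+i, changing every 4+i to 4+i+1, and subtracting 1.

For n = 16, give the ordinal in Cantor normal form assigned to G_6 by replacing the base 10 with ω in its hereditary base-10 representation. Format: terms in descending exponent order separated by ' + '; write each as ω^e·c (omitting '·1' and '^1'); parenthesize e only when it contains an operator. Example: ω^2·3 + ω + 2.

16 —HB4→ 4^2 —bump→ 5^2 = 25 —(−1)→ 24
24 —HB5→ 4·5 + 4 —bump→ 4·6 + 4 = 28 —(−1)→ 27
27 —HB6→ 4·6 + 3 —bump→ 4·7 + 3 = 31 —(−1)→ 30
30 —HB7→ 4·7 + 2 —bump→ 4·8 + 2 = 34 —(−1)→ 33
33 —HB8→ 4·8 + 1 —bump→ 4·9 + 1 = 37 —(−1)→ 36
36 —HB9→ 4·9 —bump→ 4·10 = 40 —(−1)→ 39
39 —HB10→ 3·10 + 9 —bump→ 3·11 + 9 = 42 —(−1)→ 41

ω·3 + 9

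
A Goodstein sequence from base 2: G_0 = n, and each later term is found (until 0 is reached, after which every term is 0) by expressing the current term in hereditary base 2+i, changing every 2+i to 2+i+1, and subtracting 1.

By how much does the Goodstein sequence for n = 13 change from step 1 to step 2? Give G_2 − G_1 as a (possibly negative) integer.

step 0: 13 = 2^(2 + 1) + 2^2 + 1; sub 3 for 2: 3^(3 + 1) + 3^3 + 1; = 109; G_1 = 109−1 = 108
step 1: 108 = 3^(3 + 1) + 3^3; sub 4 for 3: 4^(4 + 1) + 4^4; = 1280; G_2 = 1280−1 = 1279

1171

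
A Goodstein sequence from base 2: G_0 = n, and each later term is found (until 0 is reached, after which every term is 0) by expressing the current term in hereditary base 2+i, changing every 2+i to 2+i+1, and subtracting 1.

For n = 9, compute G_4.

G_0 = 9. HB_2(9) = 2^(2 + 1) + 1. Bump = 82. G_1 = 81.
G_1 = 81. HB_3(81) = 3^(3 + 1). Bump = 1024. G_2 = 1023.
G_2 = 1023. HB_4(1023) = 3·4^4 + 3·4^3 + 3·4^2 + 3·4 + 3. Bump = 9843. G_3 = 9842.
G_3 = 9842. HB_5(9842) = 3·5^5 + 3·5^3 + 3·5^2 + 3·5 + 2. Bump = 140744. G_4 = 140743.
G_4 = 140743. HB_6(140743) = 3·6^6 + 3·6^3 + 3·6^2 + 3·6 + 1. Bump = 2471827. G_5 = 2471826.

140743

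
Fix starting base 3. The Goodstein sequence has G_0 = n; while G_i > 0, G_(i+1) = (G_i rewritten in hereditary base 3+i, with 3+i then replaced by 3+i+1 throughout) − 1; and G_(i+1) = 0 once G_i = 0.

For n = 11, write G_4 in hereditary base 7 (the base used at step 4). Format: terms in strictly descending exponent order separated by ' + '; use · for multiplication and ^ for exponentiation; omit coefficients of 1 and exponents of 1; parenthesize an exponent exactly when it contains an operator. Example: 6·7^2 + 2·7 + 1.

base 3: 11 = 3^2 + 2; at 4: 4^2 + 2 = 18; next = 17
base 4: 17 = 4^2 + 1; at 5: 5^2 + 1 = 26; next = 25
base 5: 25 = 5^2; at 6: 6^2 = 36; next = 35
base 6: 35 = 5·6 + 5; at 7: 5·7 + 5 = 40; next = 39
base 7: 39 = 5·7 + 4; at 8: 5·8 + 4 = 44; next = 43

5·7 + 4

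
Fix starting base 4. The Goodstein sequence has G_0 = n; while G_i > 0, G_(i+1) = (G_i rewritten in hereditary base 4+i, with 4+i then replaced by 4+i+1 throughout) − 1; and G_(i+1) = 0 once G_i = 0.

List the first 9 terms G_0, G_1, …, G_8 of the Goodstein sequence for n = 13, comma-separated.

13, 15, 17, 18, 19, 20, 21, 22, 23

G_0=13  [base 4] 3·4 + 1  →[4↦5]→  3·5 + 1 = 16  −1 ⇒ G_1=15
G_1=15  [base 5] 3·5  →[5↦6]→  3·6 = 18  −1 ⇒ G_2=17
G_2=17  [base 6] 2·6 + 5  →[6↦7]→  2·7 + 5 = 19  −1 ⇒ G_3=18
G_3=18  [base 7] 2·7 + 4  →[7↦8]→  2·8 + 4 = 20  −1 ⇒ G_4=19
G_4=19  [base 8] 2·8 + 3  →[8↦9]→  2·9 + 3 = 21  −1 ⇒ G_5=20
G_5=20  [base 9] 2·9 + 2  →[9↦10]→  2·10 + 2 = 22  −1 ⇒ G_6=21
G_6=21  [base 10] 2·10 + 1  →[10↦11]→  2·11 + 1 = 23  −1 ⇒ G_7=22
G_7=22  [base 11] 2·11  →[11↦12]→  2·12 = 24  −1 ⇒ G_8=23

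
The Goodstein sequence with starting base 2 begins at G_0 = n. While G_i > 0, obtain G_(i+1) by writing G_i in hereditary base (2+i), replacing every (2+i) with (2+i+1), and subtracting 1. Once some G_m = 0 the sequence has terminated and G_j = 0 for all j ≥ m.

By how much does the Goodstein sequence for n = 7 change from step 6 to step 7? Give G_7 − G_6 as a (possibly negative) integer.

[0] 7 ≡ 2^2 + 2 + 1 (base 2). Lift 3: 31. −1: 30.
[1] 30 ≡ 3^3 + 3 (base 3). Lift 4: 260. −1: 259.
[2] 259 ≡ 4^4 + 3 (base 4). Lift 5: 3128. −1: 3127.
[3] 3127 ≡ 5^5 + 2 (base 5). Lift 6: 46658. −1: 46657.
[4] 46657 ≡ 6^6 + 1 (base 6). Lift 7: 823544. −1: 823543.
[5] 823543 ≡ 7^7 (base 7). Lift 8: 16777216. −1: 16777215.
[6] 16777215 ≡ 7·8^7 + 7·8^6 + 7·8^5 + 7·8^4 + 7·8^3 + 7·8^2 + 7·8 + 7 (base 8). Lift 9: 37665880. −1: 37665879.

20888664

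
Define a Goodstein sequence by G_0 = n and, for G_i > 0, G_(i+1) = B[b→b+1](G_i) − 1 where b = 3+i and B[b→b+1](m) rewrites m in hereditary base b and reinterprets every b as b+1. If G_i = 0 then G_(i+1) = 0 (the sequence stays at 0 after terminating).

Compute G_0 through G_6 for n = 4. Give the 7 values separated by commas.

4, 4, 4, 3, 2, 1, 0

step 0: 4 = 3 + 1; sub 4 for 3: 4 + 1; = 5; G_1 = 5−1 = 4
step 1: 4 = 4; sub 5 for 4: 5; = 5; G_2 = 5−1 = 4
step 2: 4 = 4; sub 6 for 5: 4; = 4; G_3 = 4−1 = 3
step 3: 3 = 3; sub 7 for 6: 3; = 3; G_4 = 3−1 = 2
step 4: 2 = 2; sub 8 for 7: 2; = 2; G_5 = 2−1 = 1
step 5: 1 = 1; sub 9 for 8: 1; = 1; G_6 = 1−1 = 0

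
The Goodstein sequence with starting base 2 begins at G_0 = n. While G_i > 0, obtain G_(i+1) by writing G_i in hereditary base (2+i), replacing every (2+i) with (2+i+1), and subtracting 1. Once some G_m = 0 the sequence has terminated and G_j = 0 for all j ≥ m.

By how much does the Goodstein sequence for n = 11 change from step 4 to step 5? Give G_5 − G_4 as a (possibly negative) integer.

5484864

G_0=11  [base 2] 2^(2 + 1) + 2 + 1  →[2↦3]→  3^(3 + 1) + 3 + 1 = 85  −1 ⇒ G_1=84
G_1=84  [base 3] 3^(3 + 1) + 3  →[3↦4]→  4^(4 + 1) + 4 = 1028  −1 ⇒ G_2=1027
G_2=1027  [base 4] 4^(4 + 1) + 3  →[4↦5]→  5^(5 + 1) + 3 = 15628  −1 ⇒ G_3=15627
G_3=15627  [base 5] 5^(5 + 1) + 2  →[5↦6]→  6^(6 + 1) + 2 = 279938  −1 ⇒ G_4=279937
G_4=279937  [base 6] 6^(6 + 1) + 1  →[6↦7]→  7^(7 + 1) + 1 = 5764802  −1 ⇒ G_5=5764801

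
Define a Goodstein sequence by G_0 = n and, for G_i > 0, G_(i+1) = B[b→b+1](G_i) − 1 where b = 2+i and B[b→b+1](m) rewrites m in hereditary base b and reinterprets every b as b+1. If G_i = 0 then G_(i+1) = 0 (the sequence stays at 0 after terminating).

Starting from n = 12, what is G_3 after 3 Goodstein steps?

15685

G_0=12  [base 2] 2^(2 + 1) + 2^2  →[2↦3]→  3^(3 + 1) + 3^3 = 108  −1 ⇒ G_1=107
G_1=107  [base 3] 3^(3 + 1) + 2·3^2 + 2·3 + 2  →[3↦4]→  4^(4 + 1) + 2·4^2 + 2·4 + 2 = 1066  −1 ⇒ G_2=1065
G_2=1065  [base 4] 4^(4 + 1) + 2·4^2 + 2·4 + 1  →[4↦5]→  5^(5 + 1) + 2·5^2 + 2·5 + 1 = 15686  −1 ⇒ G_3=15685
G_3=15685  [base 5] 5^(5 + 1) + 2·5^2 + 2·5  →[5↦6]→  6^(6 + 1) + 2·6^2 + 2·6 = 280020  −1 ⇒ G_4=280019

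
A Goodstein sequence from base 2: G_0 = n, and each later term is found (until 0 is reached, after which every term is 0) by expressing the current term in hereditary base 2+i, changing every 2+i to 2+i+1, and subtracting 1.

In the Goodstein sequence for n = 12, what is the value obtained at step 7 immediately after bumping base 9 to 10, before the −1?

(0) 12|_2 = 2^(2 + 1) + 2^2 ↦ 3^(3 + 1) + 3^3|_3 = 108 ⇒ 107
(1) 107|_3 = 3^(3 + 1) + 2·3^2 + 2·3 + 2 ↦ 4^(4 + 1) + 2·4^2 + 2·4 + 2|_4 = 1066 ⇒ 1065
(2) 1065|_4 = 4^(4 + 1) + 2·4^2 + 2·4 + 1 ↦ 5^(5 + 1) + 2·5^2 + 2·5 + 1|_5 = 15686 ⇒ 15685
(3) 15685|_5 = 5^(5 + 1) + 2·5^2 + 2·5 ↦ 6^(6 + 1) + 2·6^2 + 2·6|_6 = 280020 ⇒ 280019
(4) 280019|_6 = 6^(6 + 1) + 2·6^2 + 6 + 5 ↦ 7^(7 + 1) + 2·7^2 + 7 + 5|_7 = 5764911 ⇒ 5764910
(5) 5764910|_7 = 7^(7 + 1) + 2·7^2 + 7 + 4 ↦ 8^(8 + 1) + 2·8^2 + 8 + 4|_8 = 134217868 ⇒ 134217867
(6) 134217867|_8 = 8^(8 + 1) + 2·8^2 + 8 + 3 ↦ 9^(9 + 1) + 2·9^2 + 9 + 3|_9 = 3486784575 ⇒ 3486784574
(7) 3486784574|_9 = 9^(9 + 1) + 2·9^2 + 9 + 2 ↦ 10^(10 + 1) + 2·10^2 + 10 + 2|_10 = 100000000212 ⇒ 100000000211

100000000212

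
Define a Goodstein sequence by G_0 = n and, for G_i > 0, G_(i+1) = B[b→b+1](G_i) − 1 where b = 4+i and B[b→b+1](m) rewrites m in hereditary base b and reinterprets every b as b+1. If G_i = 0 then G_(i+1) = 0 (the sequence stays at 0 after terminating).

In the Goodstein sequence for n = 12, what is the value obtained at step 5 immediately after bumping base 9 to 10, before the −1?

i=0: 12 = 3·4 (b=4); 4→5: 3·5 = 15; 15−1 = 14
i=1: 14 = 2·5 + 4 (b=5); 5→6: 2·6 + 4 = 16; 16−1 = 15
i=2: 15 = 2·6 + 3 (b=6); 6→7: 2·7 + 3 = 17; 17−1 = 16
i=3: 16 = 2·7 + 2 (b=7); 7→8: 2·8 + 2 = 18; 18−1 = 17
i=4: 17 = 2·8 + 1 (b=8); 8→9: 2·9 + 1 = 19; 19−1 = 18
i=5: 18 = 2·9 (b=9); 9→10: 2·10 = 20; 20−1 = 19

20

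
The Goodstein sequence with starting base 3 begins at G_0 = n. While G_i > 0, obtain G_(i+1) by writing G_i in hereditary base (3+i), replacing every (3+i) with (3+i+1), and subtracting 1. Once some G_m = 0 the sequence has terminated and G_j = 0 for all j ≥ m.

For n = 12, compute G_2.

27

i=0: 12 = 3^2 + 3 (b=3); 3→4: 4^2 + 4 = 20; 20−1 = 19
i=1: 19 = 4^2 + 3 (b=4); 4→5: 5^2 + 3 = 28; 28−1 = 27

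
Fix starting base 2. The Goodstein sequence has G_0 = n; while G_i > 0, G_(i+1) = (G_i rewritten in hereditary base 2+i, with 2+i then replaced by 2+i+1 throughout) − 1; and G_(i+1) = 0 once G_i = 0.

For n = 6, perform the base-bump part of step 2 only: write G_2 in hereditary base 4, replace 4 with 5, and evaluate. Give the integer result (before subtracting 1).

3126

(0) 6|_2 = 2^2 + 2 ↦ 3^3 + 3|_3 = 30 ⇒ 29
(1) 29|_3 = 3^3 + 2 ↦ 4^4 + 2|_4 = 258 ⇒ 257
(2) 257|_4 = 4^4 + 1 ↦ 5^5 + 1|_5 = 3126 ⇒ 3125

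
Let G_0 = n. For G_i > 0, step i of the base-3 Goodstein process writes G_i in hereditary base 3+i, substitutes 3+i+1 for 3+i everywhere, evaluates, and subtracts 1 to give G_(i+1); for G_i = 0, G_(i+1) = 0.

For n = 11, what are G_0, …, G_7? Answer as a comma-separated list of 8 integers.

11, 17, 25, 35, 39, 43, 47, 51

base 3: 11 = 3^2 + 2; at 4: 4^2 + 2 = 18; next = 17
base 4: 17 = 4^2 + 1; at 5: 5^2 + 1 = 26; next = 25
base 5: 25 = 5^2; at 6: 6^2 = 36; next = 35
base 6: 35 = 5·6 + 5; at 7: 5·7 + 5 = 40; next = 39
base 7: 39 = 5·7 + 4; at 8: 5·8 + 4 = 44; next = 43
base 8: 43 = 5·8 + 3; at 9: 5·9 + 3 = 48; next = 47
base 9: 47 = 5·9 + 2; at 10: 5·10 + 2 = 52; next = 51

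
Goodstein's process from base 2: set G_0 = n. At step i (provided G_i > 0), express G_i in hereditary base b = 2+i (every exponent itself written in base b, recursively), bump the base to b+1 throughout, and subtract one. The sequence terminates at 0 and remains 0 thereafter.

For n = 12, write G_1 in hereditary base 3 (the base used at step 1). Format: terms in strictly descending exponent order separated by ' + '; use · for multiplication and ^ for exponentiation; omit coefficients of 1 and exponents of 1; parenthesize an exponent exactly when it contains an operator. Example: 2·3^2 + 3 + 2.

3^(3 + 1) + 2·3^2 + 2·3 + 2

G_0 = 12. HB_2(12) = 2^(2 + 1) + 2^2. Bump = 108. G_1 = 107.
G_1 = 107. HB_3(107) = 3^(3 + 1) + 2·3^2 + 2·3 + 2. Bump = 1066. G_2 = 1065.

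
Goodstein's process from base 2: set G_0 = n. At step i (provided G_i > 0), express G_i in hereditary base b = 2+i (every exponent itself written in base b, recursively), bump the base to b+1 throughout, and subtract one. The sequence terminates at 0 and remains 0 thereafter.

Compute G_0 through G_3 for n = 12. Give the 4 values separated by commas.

12, 107, 1065, 15685

[0] 12 ≡ 2^(2 + 1) + 2^2 (base 2). Lift 3: 108. −1: 107.
[1] 107 ≡ 3^(3 + 1) + 2·3^2 + 2·3 + 2 (base 3). Lift 4: 1066. −1: 1065.
[2] 1065 ≡ 4^(4 + 1) + 2·4^2 + 2·4 + 1 (base 4). Lift 5: 15686. −1: 15685.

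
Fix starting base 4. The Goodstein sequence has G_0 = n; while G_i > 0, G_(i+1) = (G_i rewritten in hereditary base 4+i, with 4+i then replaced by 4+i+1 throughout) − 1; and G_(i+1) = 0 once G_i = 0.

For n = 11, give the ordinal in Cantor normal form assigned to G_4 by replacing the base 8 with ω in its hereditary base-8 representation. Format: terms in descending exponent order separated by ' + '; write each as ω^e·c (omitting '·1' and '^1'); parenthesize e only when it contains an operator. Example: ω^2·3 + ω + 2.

ω + 7

i=0: 11 = 2·4 + 3 (b=4); 4→5: 2·5 + 3 = 13; 13−1 = 12
i=1: 12 = 2·5 + 2 (b=5); 5→6: 2·6 + 2 = 14; 14−1 = 13
i=2: 13 = 2·6 + 1 (b=6); 6→7: 2·7 + 1 = 15; 15−1 = 14
i=3: 14 = 2·7 (b=7); 7→8: 2·8 = 16; 16−1 = 15
i=4: 15 = 8 + 7 (b=8); 8→9: 9 + 7 = 16; 16−1 = 15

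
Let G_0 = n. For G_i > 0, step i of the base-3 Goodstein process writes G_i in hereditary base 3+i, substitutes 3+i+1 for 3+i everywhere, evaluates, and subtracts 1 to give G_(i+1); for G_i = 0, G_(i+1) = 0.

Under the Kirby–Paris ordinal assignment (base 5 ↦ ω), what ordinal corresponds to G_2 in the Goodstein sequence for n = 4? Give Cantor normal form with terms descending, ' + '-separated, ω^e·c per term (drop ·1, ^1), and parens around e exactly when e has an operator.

G_0=4  [base 3] 3 + 1  →[3↦4]→  4 + 1 = 5  −1 ⇒ G_1=4
G_1=4  [base 4] 4  →[4↦5]→  5 = 5  −1 ⇒ G_2=4

4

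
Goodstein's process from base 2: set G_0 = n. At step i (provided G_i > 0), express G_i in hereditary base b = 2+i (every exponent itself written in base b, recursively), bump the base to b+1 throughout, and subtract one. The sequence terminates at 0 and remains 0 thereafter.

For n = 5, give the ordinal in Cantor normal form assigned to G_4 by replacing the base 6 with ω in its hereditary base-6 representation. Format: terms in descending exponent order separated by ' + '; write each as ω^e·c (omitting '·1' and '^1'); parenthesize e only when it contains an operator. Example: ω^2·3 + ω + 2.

G_0=5  [base 2] 2^2 + 1  →[2↦3]→  3^3 + 1 = 28  −1 ⇒ G_1=27
G_1=27  [base 3] 3^3  →[3↦4]→  4^4 = 256  −1 ⇒ G_2=255
G_2=255  [base 4] 3·4^3 + 3·4^2 + 3·4 + 3  →[4↦5]→  3·5^3 + 3·5^2 + 3·5 + 3 = 468  −1 ⇒ G_3=467
G_3=467  [base 5] 3·5^3 + 3·5^2 + 3·5 + 2  →[5↦6]→  3·6^3 + 3·6^2 + 3·6 + 2 = 776  −1 ⇒ G_4=775

ω^3·3 + ω^2·3 + ω·3 + 1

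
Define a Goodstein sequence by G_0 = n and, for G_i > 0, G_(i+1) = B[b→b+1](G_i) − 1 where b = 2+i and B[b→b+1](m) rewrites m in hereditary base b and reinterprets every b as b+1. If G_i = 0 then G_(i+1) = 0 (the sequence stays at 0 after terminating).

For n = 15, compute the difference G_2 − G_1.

[0] 15 ≡ 2^(2 + 1) + 2^2 + 2 + 1 (base 2). Lift 3: 112. −1: 111.
[1] 111 ≡ 3^(3 + 1) + 3^3 + 3 (base 3). Lift 4: 1284. −1: 1283.

1172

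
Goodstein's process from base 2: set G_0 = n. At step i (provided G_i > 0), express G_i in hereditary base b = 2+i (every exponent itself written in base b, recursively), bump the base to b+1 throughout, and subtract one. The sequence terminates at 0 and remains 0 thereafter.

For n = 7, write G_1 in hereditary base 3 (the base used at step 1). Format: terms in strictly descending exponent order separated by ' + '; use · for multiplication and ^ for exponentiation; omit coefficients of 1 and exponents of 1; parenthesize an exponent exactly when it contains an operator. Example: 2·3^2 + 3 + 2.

3^3 + 3

step 0: 7 = 2^2 + 2 + 1; sub 3 for 2: 3^3 + 3 + 1; = 31; G_1 = 31−1 = 30
step 1: 30 = 3^3 + 3; sub 4 for 3: 4^4 + 4; = 260; G_2 = 260−1 = 259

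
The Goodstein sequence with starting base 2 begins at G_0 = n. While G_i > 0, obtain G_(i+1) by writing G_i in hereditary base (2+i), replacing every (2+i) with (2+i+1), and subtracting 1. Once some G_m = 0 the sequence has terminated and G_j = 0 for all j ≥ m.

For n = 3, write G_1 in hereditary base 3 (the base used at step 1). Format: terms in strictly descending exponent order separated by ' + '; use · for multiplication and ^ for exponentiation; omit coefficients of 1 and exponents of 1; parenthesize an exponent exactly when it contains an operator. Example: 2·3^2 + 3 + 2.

3

i=0: 3 = 2 + 1 (b=2); 2→3: 3 + 1 = 4; 4−1 = 3
i=1: 3 = 3 (b=3); 3→4: 4 = 4; 4−1 = 3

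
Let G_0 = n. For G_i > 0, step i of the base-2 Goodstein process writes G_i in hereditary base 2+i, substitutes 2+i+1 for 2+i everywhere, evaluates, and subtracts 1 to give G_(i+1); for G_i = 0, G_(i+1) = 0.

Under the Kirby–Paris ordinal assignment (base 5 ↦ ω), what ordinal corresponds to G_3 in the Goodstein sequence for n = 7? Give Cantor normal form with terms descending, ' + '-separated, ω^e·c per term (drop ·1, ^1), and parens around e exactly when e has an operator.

ω^ω + 2

[0] 7 ≡ 2^2 + 2 + 1 (base 2). Lift 3: 31. −1: 30.
[1] 30 ≡ 3^3 + 3 (base 3). Lift 4: 260. −1: 259.
[2] 259 ≡ 4^4 + 3 (base 4). Lift 5: 3128. −1: 3127.
[3] 3127 ≡ 5^5 + 2 (base 5). Lift 6: 46658. −1: 46657.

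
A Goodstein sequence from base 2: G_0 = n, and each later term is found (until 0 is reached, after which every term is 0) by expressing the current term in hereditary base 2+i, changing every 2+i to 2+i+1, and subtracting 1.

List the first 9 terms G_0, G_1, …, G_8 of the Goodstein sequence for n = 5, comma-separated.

5, 27, 255, 467, 775, 1197, 1751, 2454, 3325

[0] 5 ≡ 2^2 + 1 (base 2). Lift 3: 28. −1: 27.
[1] 27 ≡ 3^3 (base 3). Lift 4: 256. −1: 255.
[2] 255 ≡ 3·4^3 + 3·4^2 + 3·4 + 3 (base 4). Lift 5: 468. −1: 467.
[3] 467 ≡ 3·5^3 + 3·5^2 + 3·5 + 2 (base 5). Lift 6: 776. −1: 775.
[4] 775 ≡ 3·6^3 + 3·6^2 + 3·6 + 1 (base 6). Lift 7: 1198. −1: 1197.
[5] 1197 ≡ 3·7^3 + 3·7^2 + 3·7 (base 7). Lift 8: 1752. −1: 1751.
[6] 1751 ≡ 3·8^3 + 3·8^2 + 2·8 + 7 (base 8). Lift 9: 2455. −1: 2454.
[7] 2454 ≡ 3·9^3 + 3·9^2 + 2·9 + 6 (base 9). Lift 10: 3326. −1: 3325.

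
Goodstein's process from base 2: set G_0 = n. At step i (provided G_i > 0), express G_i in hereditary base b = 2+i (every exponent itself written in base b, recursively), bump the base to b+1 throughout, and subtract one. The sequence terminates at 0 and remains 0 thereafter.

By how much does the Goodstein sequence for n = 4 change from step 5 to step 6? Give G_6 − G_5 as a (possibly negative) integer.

30

i=0: 4 = 2^2 (b=2); 2→3: 3^3 = 27; 27−1 = 26
i=1: 26 = 2·3^2 + 2·3 + 2 (b=3); 3→4: 2·4^2 + 2·4 + 2 = 42; 42−1 = 41
i=2: 41 = 2·4^2 + 2·4 + 1 (b=4); 4→5: 2·5^2 + 2·5 + 1 = 61; 61−1 = 60
i=3: 60 = 2·5^2 + 2·5 (b=5); 5→6: 2·6^2 + 2·6 = 84; 84−1 = 83
i=4: 83 = 2·6^2 + 6 + 5 (b=6); 6→7: 2·7^2 + 7 + 5 = 110; 110−1 = 109
i=5: 109 = 2·7^2 + 7 + 4 (b=7); 7→8: 2·8^2 + 8 + 4 = 140; 140−1 = 139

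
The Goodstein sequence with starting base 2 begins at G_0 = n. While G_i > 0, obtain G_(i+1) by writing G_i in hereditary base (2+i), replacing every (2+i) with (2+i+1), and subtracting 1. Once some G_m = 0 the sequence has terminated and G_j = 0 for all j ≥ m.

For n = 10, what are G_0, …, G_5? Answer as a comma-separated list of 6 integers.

10, 83, 1025, 15625, 279935, 4215754

base 2: 10 = 2^(2 + 1) + 2; at 3: 3^(3 + 1) + 3 = 84; next = 83
base 3: 83 = 3^(3 + 1) + 2; at 4: 4^(4 + 1) + 2 = 1026; next = 1025
base 4: 1025 = 4^(4 + 1) + 1; at 5: 5^(5 + 1) + 1 = 15626; next = 15625
base 5: 15625 = 5^(5 + 1); at 6: 6^(6 + 1) = 279936; next = 279935
base 6: 279935 = 5·6^6 + 5·6^5 + 5·6^4 + 5·6^3 + 5·6^2 + 5·6 + 5; at 7: 5·7^7 + 5·7^5 + 5·7^4 + 5·7^3 + 5·7^2 + 5·7 + 5 = 4215755; next = 4215754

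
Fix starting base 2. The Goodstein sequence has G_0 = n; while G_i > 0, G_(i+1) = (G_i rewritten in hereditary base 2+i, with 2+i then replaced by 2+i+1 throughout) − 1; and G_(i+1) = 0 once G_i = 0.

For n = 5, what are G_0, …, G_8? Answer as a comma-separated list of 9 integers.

5 —HB2→ 2^2 + 1 —bump→ 3^3 + 1 = 28 —(−1)→ 27
27 —HB3→ 3^3 —bump→ 4^4 = 256 —(−1)→ 255
255 —HB4→ 3·4^3 + 3·4^2 + 3·4 + 3 —bump→ 3·5^3 + 3·5^2 + 3·5 + 3 = 468 —(−1)→ 467
467 —HB5→ 3·5^3 + 3·5^2 + 3·5 + 2 —bump→ 3·6^3 + 3·6^2 + 3·6 + 2 = 776 —(−1)→ 775
775 —HB6→ 3·6^3 + 3·6^2 + 3·6 + 1 —bump→ 3·7^3 + 3·7^2 + 3·7 + 1 = 1198 —(−1)→ 1197
1197 —HB7→ 3·7^3 + 3·7^2 + 3·7 —bump→ 3·8^3 + 3·8^2 + 3·8 = 1752 —(−1)→ 1751
1751 —HB8→ 3·8^3 + 3·8^2 + 2·8 + 7 —bump→ 3·9^3 + 3·9^2 + 2·9 + 7 = 2455 —(−1)→ 2454
2454 —HB9→ 3·9^3 + 3·9^2 + 2·9 + 6 —bump→ 3·10^3 + 3·10^2 + 2·10 + 6 = 3326 —(−1)→ 3325

5, 27, 255, 467, 775, 1197, 1751, 2454, 3325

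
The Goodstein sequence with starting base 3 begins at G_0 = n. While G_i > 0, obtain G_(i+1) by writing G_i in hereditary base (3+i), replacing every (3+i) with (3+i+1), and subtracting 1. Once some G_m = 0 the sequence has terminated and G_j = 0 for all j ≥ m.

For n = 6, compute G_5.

(0) 6|_3 = 2·3 ↦ 2·4|_4 = 8 ⇒ 7
(1) 7|_4 = 4 + 3 ↦ 5 + 3|_5 = 8 ⇒ 7
(2) 7|_5 = 5 + 2 ↦ 6 + 2|_6 = 8 ⇒ 7
(3) 7|_6 = 6 + 1 ↦ 7 + 1|_7 = 8 ⇒ 7
(4) 7|_7 = 7 ↦ 8|_8 = 8 ⇒ 7

7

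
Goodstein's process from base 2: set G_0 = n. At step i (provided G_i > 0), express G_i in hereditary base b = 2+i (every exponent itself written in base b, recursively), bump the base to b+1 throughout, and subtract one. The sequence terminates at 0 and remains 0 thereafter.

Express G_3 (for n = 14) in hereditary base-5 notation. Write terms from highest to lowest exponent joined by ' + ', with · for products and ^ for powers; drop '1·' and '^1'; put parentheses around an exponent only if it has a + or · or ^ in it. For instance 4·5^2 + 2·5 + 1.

step 0: 14 = 2^(2 + 1) + 2^2 + 2; sub 3 for 2: 3^(3 + 1) + 3^3 + 3; = 111; G_1 = 111−1 = 110
step 1: 110 = 3^(3 + 1) + 3^3 + 2; sub 4 for 3: 4^(4 + 1) + 4^4 + 2; = 1282; G_2 = 1282−1 = 1281
step 2: 1281 = 4^(4 + 1) + 4^4 + 1; sub 5 for 4: 5^(5 + 1) + 5^5 + 1; = 18751; G_3 = 18751−1 = 18750
step 3: 18750 = 5^(5 + 1) + 5^5; sub 6 for 5: 6^(6 + 1) + 6^6; = 326592; G_4 = 326592−1 = 326591

5^(5 + 1) + 5^5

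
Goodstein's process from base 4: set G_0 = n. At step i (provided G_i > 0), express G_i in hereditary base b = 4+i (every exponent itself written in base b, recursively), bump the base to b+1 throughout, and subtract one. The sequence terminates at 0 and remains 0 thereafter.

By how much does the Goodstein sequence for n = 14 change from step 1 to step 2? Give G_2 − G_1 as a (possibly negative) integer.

14 —HB4→ 3·4 + 2 —bump→ 3·5 + 2 = 17 —(−1)→ 16
16 —HB5→ 3·5 + 1 —bump→ 3·6 + 1 = 19 —(−1)→ 18

2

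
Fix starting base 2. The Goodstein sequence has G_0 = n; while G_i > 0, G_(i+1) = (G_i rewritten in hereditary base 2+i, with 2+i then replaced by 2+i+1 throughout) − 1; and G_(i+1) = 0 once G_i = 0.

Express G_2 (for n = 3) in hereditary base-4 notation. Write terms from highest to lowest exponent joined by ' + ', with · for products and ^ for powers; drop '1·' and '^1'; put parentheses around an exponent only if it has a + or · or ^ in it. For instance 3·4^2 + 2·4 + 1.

3

[0] 3 ≡ 2 + 1 (base 2). Lift 3: 4. −1: 3.
[1] 3 ≡ 3 (base 3). Lift 4: 4. −1: 3.
[2] 3 ≡ 3 (base 4). Lift 5: 3. −1: 2.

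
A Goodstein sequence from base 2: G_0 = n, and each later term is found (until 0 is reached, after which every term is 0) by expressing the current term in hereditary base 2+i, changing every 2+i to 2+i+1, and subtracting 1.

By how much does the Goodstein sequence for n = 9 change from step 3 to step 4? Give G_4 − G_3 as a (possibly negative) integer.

G_0 = 9. HB_2(9) = 2^(2 + 1) + 1. Bump = 82. G_1 = 81.
G_1 = 81. HB_3(81) = 3^(3 + 1). Bump = 1024. G_2 = 1023.
G_2 = 1023. HB_4(1023) = 3·4^4 + 3·4^3 + 3·4^2 + 3·4 + 3. Bump = 9843. G_3 = 9842.
G_3 = 9842. HB_5(9842) = 3·5^5 + 3·5^3 + 3·5^2 + 3·5 + 2. Bump = 140744. G_4 = 140743.

130901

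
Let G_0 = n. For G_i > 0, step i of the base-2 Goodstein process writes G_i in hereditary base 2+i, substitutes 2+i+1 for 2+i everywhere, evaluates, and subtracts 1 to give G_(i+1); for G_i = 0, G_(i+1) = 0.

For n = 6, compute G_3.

(0) 6|_2 = 2^2 + 2 ↦ 3^3 + 3|_3 = 30 ⇒ 29
(1) 29|_3 = 3^3 + 2 ↦ 4^4 + 2|_4 = 258 ⇒ 257
(2) 257|_4 = 4^4 + 1 ↦ 5^5 + 1|_5 = 3126 ⇒ 3125
(3) 3125|_5 = 5^5 ↦ 6^6|_6 = 46656 ⇒ 46655

3125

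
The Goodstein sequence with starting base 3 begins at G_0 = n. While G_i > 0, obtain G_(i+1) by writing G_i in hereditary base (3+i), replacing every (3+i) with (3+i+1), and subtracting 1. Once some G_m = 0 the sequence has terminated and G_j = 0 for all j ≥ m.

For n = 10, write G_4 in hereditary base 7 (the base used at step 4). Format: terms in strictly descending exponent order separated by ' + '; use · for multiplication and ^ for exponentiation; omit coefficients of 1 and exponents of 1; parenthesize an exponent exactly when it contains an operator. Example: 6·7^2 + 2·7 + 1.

G_0 = 10. HB_3(10) = 3^2 + 1. Bump = 17. G_1 = 16.
G_1 = 16. HB_4(16) = 4^2. Bump = 25. G_2 = 24.
G_2 = 24. HB_5(24) = 4·5 + 4. Bump = 28. G_3 = 27.
G_3 = 27. HB_6(27) = 4·6 + 3. Bump = 31. G_4 = 30.
G_4 = 30. HB_7(30) = 4·7 + 2. Bump = 34. G_5 = 33.

4·7 + 2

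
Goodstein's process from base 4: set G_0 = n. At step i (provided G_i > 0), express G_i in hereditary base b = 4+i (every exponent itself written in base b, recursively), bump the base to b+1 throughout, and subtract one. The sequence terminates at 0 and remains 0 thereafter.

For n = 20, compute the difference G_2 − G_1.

20 —HB4→ 4^2 + 4 —bump→ 5^2 + 5 = 30 —(−1)→ 29
29 —HB5→ 5^2 + 4 —bump→ 6^2 + 4 = 40 —(−1)→ 39

10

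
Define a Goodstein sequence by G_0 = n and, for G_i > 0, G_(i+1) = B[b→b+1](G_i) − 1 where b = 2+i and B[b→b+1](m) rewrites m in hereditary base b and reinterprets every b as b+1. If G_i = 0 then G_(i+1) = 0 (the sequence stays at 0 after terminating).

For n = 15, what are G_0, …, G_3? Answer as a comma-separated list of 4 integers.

15 —HB2→ 2^(2 + 1) + 2^2 + 2 + 1 —bump→ 3^(3 + 1) + 3^3 + 3 + 1 = 112 —(−1)→ 111
111 —HB3→ 3^(3 + 1) + 3^3 + 3 —bump→ 4^(4 + 1) + 4^4 + 4 = 1284 —(−1)→ 1283
1283 —HB4→ 4^(4 + 1) + 4^4 + 3 —bump→ 5^(5 + 1) + 5^5 + 3 = 18753 —(−1)→ 18752

15, 111, 1283, 18752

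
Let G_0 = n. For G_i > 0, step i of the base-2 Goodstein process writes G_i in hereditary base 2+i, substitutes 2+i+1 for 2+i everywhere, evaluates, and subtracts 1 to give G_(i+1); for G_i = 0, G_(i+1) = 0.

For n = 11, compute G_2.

1027

11 —HB2→ 2^(2 + 1) + 2 + 1 —bump→ 3^(3 + 1) + 3 + 1 = 85 —(−1)→ 84
84 —HB3→ 3^(3 + 1) + 3 —bump→ 4^(4 + 1) + 4 = 1028 —(−1)→ 1027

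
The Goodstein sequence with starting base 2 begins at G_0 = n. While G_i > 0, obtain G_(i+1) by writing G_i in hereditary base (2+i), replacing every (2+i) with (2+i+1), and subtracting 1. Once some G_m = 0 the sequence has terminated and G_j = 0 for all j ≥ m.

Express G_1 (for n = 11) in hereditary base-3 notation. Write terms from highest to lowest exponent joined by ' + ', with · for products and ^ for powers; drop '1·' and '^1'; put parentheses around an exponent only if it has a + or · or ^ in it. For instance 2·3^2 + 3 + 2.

i=0: 11 = 2^(2 + 1) + 2 + 1 (b=2); 2→3: 3^(3 + 1) + 3 + 1 = 85; 85−1 = 84
i=1: 84 = 3^(3 + 1) + 3 (b=3); 3→4: 4^(4 + 1) + 4 = 1028; 1028−1 = 1027

3^(3 + 1) + 3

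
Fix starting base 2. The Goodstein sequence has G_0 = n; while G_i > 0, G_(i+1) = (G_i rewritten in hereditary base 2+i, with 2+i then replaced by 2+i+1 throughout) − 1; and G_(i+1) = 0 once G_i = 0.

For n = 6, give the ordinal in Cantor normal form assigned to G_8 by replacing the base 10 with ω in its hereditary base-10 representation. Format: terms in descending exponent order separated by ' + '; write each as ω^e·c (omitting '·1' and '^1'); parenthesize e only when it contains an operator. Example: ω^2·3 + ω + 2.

ω^5·5 + ω^4·5 + ω^3·5 + ω^2·5 + ω·5 + 1

step 0: 6 = 2^2 + 2; sub 3 for 2: 3^3 + 3; = 30; G_1 = 30−1 = 29
step 1: 29 = 3^3 + 2; sub 4 for 3: 4^4 + 2; = 258; G_2 = 258−1 = 257
step 2: 257 = 4^4 + 1; sub 5 for 4: 5^5 + 1; = 3126; G_3 = 3126−1 = 3125
step 3: 3125 = 5^5; sub 6 for 5: 6^6; = 46656; G_4 = 46656−1 = 46655
step 4: 46655 = 5·6^5 + 5·6^4 + 5·6^3 + 5·6^2 + 5·6 + 5; sub 7 for 6: 5·7^5 + 5·7^4 + 5·7^3 + 5·7^2 + 5·7 + 5; = 98040; G_5 = 98040−1 = 98039
step 5: 98039 = 5·7^5 + 5·7^4 + 5·7^3 + 5·7^2 + 5·7 + 4; sub 8 for 7: 5·8^5 + 5·8^4 + 5·8^3 + 5·8^2 + 5·8 + 4; = 187244; G_6 = 187244−1 = 187243
step 6: 187243 = 5·8^5 + 5·8^4 + 5·8^3 + 5·8^2 + 5·8 + 3; sub 9 for 8: 5·9^5 + 5·9^4 + 5·9^3 + 5·9^2 + 5·9 + 3; = 332148; G_7 = 332148−1 = 332147
step 7: 332147 = 5·9^5 + 5·9^4 + 5·9^3 + 5·9^2 + 5·9 + 2; sub 10 for 9: 5·10^5 + 5·10^4 + 5·10^3 + 5·10^2 + 5·10 + 2; = 555552; G_8 = 555552−1 = 555551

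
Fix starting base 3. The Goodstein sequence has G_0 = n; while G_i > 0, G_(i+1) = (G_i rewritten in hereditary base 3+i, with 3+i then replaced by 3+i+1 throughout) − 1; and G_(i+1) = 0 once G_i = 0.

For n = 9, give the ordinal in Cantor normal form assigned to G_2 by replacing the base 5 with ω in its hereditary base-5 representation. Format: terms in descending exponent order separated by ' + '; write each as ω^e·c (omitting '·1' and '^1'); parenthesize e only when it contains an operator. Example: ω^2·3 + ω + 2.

G_0 = 9. HB_3(9) = 3^2. Bump = 16. G_1 = 15.
G_1 = 15. HB_4(15) = 3·4 + 3. Bump = 18. G_2 = 17.
G_2 = 17. HB_5(17) = 3·5 + 2. Bump = 20. G_3 = 19.

ω·3 + 2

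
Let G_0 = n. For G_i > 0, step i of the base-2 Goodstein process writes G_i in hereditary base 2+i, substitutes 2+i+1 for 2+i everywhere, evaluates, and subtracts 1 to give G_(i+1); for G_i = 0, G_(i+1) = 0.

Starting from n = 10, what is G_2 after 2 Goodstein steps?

1025

G_0 = 10. HB_2(10) = 2^(2 + 1) + 2. Bump = 84. G_1 = 83.
G_1 = 83. HB_3(83) = 3^(3 + 1) + 2. Bump = 1026. G_2 = 1025.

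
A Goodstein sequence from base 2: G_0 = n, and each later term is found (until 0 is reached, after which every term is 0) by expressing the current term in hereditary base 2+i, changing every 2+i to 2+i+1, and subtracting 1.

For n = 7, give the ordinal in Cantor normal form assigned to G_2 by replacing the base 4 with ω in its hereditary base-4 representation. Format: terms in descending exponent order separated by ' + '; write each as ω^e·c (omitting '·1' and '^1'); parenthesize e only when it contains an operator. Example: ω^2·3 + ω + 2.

7 —HB2→ 2^2 + 2 + 1 —bump→ 3^3 + 3 + 1 = 31 —(−1)→ 30
30 —HB3→ 3^3 + 3 —bump→ 4^4 + 4 = 260 —(−1)→ 259
259 —HB4→ 4^4 + 3 —bump→ 5^5 + 3 = 3128 —(−1)→ 3127

ω^ω + 3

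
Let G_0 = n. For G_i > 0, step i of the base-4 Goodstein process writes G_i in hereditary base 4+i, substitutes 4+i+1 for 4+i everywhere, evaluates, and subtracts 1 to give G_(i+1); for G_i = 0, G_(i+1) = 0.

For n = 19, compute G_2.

19 —HB4→ 4^2 + 3 —bump→ 5^2 + 3 = 28 —(−1)→ 27
27 —HB5→ 5^2 + 2 —bump→ 6^2 + 2 = 38 —(−1)→ 37
37 —HB6→ 6^2 + 1 —bump→ 7^2 + 1 = 50 —(−1)→ 49

37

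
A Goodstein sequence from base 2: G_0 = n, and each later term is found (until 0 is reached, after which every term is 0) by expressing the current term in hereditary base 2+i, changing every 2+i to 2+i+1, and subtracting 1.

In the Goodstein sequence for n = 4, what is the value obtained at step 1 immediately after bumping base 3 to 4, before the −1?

step 0: 4 = 2^2; sub 3 for 2: 3^3; = 27; G_1 = 27−1 = 26
step 1: 26 = 2·3^2 + 2·3 + 2; sub 4 for 3: 2·4^2 + 2·4 + 2; = 42; G_2 = 42−1 = 41

42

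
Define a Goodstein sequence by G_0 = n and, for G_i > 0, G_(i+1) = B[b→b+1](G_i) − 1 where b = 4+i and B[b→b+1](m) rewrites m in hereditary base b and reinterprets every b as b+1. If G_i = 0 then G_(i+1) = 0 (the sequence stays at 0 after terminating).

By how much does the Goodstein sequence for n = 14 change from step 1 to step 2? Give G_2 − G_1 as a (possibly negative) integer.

G_0=14  [base 4] 3·4 + 2  →[4↦5]→  3·5 + 2 = 17  −1 ⇒ G_1=16
G_1=16  [base 5] 3·5 + 1  →[5↦6]→  3·6 + 1 = 19  −1 ⇒ G_2=18

2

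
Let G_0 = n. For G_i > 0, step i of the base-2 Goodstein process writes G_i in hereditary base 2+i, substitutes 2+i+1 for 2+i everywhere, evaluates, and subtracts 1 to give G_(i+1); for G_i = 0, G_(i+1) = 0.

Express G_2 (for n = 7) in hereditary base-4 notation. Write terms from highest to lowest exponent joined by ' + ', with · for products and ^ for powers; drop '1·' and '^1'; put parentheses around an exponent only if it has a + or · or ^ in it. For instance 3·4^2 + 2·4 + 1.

4^4 + 3

G_0=7  [base 2] 2^2 + 2 + 1  →[2↦3]→  3^3 + 3 + 1 = 31  −1 ⇒ G_1=30
G_1=30  [base 3] 3^3 + 3  →[3↦4]→  4^4 + 4 = 260  −1 ⇒ G_2=259
G_2=259  [base 4] 4^4 + 3  →[4↦5]→  5^5 + 3 = 3128  −1 ⇒ G_3=3127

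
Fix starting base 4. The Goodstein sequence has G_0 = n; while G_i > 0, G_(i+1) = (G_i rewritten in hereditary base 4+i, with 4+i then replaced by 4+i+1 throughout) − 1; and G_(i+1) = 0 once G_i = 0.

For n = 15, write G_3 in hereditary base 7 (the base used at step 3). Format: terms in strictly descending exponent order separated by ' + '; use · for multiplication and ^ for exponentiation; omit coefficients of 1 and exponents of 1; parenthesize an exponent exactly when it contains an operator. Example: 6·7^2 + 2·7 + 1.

3·7

G_0=15  [base 4] 3·4 + 3  →[4↦5]→  3·5 + 3 = 18  −1 ⇒ G_1=17
G_1=17  [base 5] 3·5 + 2  →[5↦6]→  3·6 + 2 = 20  −1 ⇒ G_2=19
G_2=19  [base 6] 3·6 + 1  →[6↦7]→  3·7 + 1 = 22  −1 ⇒ G_3=21
G_3=21  [base 7] 3·7  →[7↦8]→  3·8 = 24  −1 ⇒ G_4=23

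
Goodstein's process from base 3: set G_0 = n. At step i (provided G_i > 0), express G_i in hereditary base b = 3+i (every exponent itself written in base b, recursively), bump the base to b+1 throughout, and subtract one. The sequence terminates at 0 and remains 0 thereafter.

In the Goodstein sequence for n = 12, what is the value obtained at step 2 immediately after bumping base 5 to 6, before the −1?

38

G_0 = 12. HB_3(12) = 3^2 + 3. Bump = 20. G_1 = 19.
G_1 = 19. HB_4(19) = 4^2 + 3. Bump = 28. G_2 = 27.
G_2 = 27. HB_5(27) = 5^2 + 2. Bump = 38. G_3 = 37.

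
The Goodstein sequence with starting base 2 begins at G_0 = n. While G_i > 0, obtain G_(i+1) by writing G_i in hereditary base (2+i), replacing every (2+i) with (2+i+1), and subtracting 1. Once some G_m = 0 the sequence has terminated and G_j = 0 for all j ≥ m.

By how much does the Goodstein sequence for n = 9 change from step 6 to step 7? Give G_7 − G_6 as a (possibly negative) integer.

base 2: 9 = 2^(2 + 1) + 1; at 3: 3^(3 + 1) + 1 = 82; next = 81
base 3: 81 = 3^(3 + 1); at 4: 4^(4 + 1) = 1024; next = 1023
base 4: 1023 = 3·4^4 + 3·4^3 + 3·4^2 + 3·4 + 3; at 5: 3·5^5 + 3·5^3 + 3·5^2 + 3·5 + 3 = 9843; next = 9842
base 5: 9842 = 3·5^5 + 3·5^3 + 3·5^2 + 3·5 + 2; at 6: 3·6^6 + 3·6^3 + 3·6^2 + 3·6 + 2 = 140744; next = 140743
base 6: 140743 = 3·6^6 + 3·6^3 + 3·6^2 + 3·6 + 1; at 7: 3·7^7 + 3·7^3 + 3·7^2 + 3·7 + 1 = 2471827; next = 2471826
base 7: 2471826 = 3·7^7 + 3·7^3 + 3·7^2 + 3·7; at 8: 3·8^8 + 3·8^3 + 3·8^2 + 3·8 = 50333400; next = 50333399
base 8: 50333399 = 3·8^8 + 3·8^3 + 3·8^2 + 2·8 + 7; at 9: 3·9^9 + 3·9^3 + 3·9^2 + 2·9 + 7 = 1162263922; next = 1162263921

1111930522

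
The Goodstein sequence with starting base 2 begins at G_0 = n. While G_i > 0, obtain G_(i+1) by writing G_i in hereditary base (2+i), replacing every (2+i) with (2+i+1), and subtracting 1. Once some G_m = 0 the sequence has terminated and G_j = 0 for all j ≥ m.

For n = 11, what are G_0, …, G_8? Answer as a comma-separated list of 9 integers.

11, 84, 1027, 15627, 279937, 5764801, 134217727, 2749609302, 70077777775

[0] 11 ≡ 2^(2 + 1) + 2 + 1 (base 2). Lift 3: 85. −1: 84.
[1] 84 ≡ 3^(3 + 1) + 3 (base 3). Lift 4: 1028. −1: 1027.
[2] 1027 ≡ 4^(4 + 1) + 3 (base 4). Lift 5: 15628. −1: 15627.
[3] 15627 ≡ 5^(5 + 1) + 2 (base 5). Lift 6: 279938. −1: 279937.
[4] 279937 ≡ 6^(6 + 1) + 1 (base 6). Lift 7: 5764802. −1: 5764801.
[5] 5764801 ≡ 7^(7 + 1) (base 7). Lift 8: 134217728. −1: 134217727.
[6] 134217727 ≡ 7·8^8 + 7·8^7 + 7·8^6 + 7·8^5 + 7·8^4 + 7·8^3 + 7·8^2 + 7·8 + 7 (base 8). Lift 9: 2749609303. −1: 2749609302.
[7] 2749609302 ≡ 7·9^9 + 7·9^7 + 7·9^6 + 7·9^5 + 7·9^4 + 7·9^3 + 7·9^2 + 7·9 + 6 (base 9). Lift 10: 70077777776. −1: 70077777775.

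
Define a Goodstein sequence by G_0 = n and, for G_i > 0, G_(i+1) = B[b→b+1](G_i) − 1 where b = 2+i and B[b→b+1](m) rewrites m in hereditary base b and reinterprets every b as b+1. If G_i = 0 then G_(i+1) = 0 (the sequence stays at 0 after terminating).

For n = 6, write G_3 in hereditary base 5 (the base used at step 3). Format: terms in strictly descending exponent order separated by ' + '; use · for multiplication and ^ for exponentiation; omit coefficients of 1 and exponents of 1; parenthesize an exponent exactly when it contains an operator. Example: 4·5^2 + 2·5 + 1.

G_0 = 6. HB_2(6) = 2^2 + 2. Bump = 30. G_1 = 29.
G_1 = 29. HB_3(29) = 3^3 + 2. Bump = 258. G_2 = 257.
G_2 = 257. HB_4(257) = 4^4 + 1. Bump = 3126. G_3 = 3125.
G_3 = 3125. HB_5(3125) = 5^5. Bump = 46656. G_4 = 46655.

5^5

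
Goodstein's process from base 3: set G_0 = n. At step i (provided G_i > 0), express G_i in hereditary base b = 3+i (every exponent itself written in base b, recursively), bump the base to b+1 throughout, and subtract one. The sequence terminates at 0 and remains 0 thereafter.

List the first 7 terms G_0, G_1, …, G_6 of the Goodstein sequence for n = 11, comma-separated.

11, 17, 25, 35, 39, 43, 47

G_0=11  [base 3] 3^2 + 2  →[3↦4]→  4^2 + 2 = 18  −1 ⇒ G_1=17
G_1=17  [base 4] 4^2 + 1  →[4↦5]→  5^2 + 1 = 26  −1 ⇒ G_2=25
G_2=25  [base 5] 5^2  →[5↦6]→  6^2 = 36  −1 ⇒ G_3=35
G_3=35  [base 6] 5·6 + 5  →[6↦7]→  5·7 + 5 = 40  −1 ⇒ G_4=39
G_4=39  [base 7] 5·7 + 4  →[7↦8]→  5·8 + 4 = 44  −1 ⇒ G_5=43
G_5=43  [base 8] 5·8 + 3  →[8↦9]→  5·9 + 3 = 48  −1 ⇒ G_6=47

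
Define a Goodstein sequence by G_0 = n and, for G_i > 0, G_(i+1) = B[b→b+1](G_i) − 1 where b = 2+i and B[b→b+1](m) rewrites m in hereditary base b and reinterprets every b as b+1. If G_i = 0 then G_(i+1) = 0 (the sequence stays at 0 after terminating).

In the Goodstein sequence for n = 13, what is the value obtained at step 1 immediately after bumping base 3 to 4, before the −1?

1280

G_0=13  [base 2] 2^(2 + 1) + 2^2 + 1  →[2↦3]→  3^(3 + 1) + 3^3 + 1 = 109  −1 ⇒ G_1=108
G_1=108  [base 3] 3^(3 + 1) + 3^3  →[3↦4]→  4^(4 + 1) + 4^4 = 1280  −1 ⇒ G_2=1279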